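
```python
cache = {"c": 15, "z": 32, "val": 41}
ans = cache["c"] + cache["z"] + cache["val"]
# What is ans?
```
Trace:
  cache={'c': 15, 'z': 32, 'val': 41}
  cache={'c': 15, 'z': 32, 'val': 41}, ans=88

Final answer: 88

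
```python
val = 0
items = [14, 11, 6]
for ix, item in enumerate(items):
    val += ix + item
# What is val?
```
Trace:
  val=0
  val=14, ix=0, item=14
  val=26, ix=1, item=11
  val=34, ix=2, item=6

Final answer: 34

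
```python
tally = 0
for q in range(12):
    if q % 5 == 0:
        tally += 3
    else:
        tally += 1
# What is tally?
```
Trace:
  tally=0
  tally=3, q=0
  tally=4, q=1
  tally=5, q=2
  tally=6, q=3
  tally=7, q=4
  tally=10, q=5
  tally=11, q=6
  tally=12, q=7
  tally=13, q=8
  tally=14, q=9
  tally=17, q=10
  tally=18, q=11

Final answer: 18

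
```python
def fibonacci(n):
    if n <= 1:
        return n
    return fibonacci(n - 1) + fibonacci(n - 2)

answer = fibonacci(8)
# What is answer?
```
Call trace (a repeated sub-call is expanded the first time; later identical calls just restate its return value):
fibonacci(n=8)
  fibonacci(n=7)
    fibonacci(n=6)
      fibonacci(n=5)
        fibonacci(n=4)
          fibonacci(n=3)
            fibonacci(n=2)
              fibonacci(n=1)
              -> return 1
              fibonacci(n=0)
              -> return 0
            -> return 1
            fibonacci(n=1)
            -> return 1
          -> return 2
          fibonacci(n=2) -> return 1  (same call as traced above)
        -> return 3
        fibonacci(n=3) -> return 2  (same call as traced above)
      -> return 5
      fibonacci(n=4) -> return 3  (same call as traced above)
    -> return 8
    fibonacci(n=5) -> return 5  (same call as traced above)
  -> return 13
  fibonacci(n=6) -> return 8  (same call as traced above)
-> return 21

Final answer: 21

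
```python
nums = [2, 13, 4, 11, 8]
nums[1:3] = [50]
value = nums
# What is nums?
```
Trace:
  nums=[2, 13, 4, 11, 8]
  nums=[2, 50, 11, 8]
  nums=[2, 50, 11, 8], value=[2, 50, 11, 8]

Final answer: [2, 50, 11, 8]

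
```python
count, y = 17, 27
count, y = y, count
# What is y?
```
Trace:
  count=17, y=27
  count=27, y=17

Final answer: 17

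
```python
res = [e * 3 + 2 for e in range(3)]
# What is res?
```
Trace:
  e=0
  e=1
  e=2
  res=[2, 5, 8]

Final answer: [2, 5, 8]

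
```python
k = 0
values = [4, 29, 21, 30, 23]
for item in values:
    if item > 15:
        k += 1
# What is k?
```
Trace:
  k=0
  k=0, item=4
  k=1, item=29
  k=2, item=21
  k=3, item=30
  k=4, item=23

Final answer: 4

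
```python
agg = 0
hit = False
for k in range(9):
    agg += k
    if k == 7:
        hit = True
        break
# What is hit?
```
Trace:
  agg=0
  agg=0, hit=False
  agg=0, hit=False, k=0
  agg=1, hit=False, k=1
  agg=3, hit=False, k=2
  agg=6, hit=False, k=3
  agg=10, hit=False, k=4
  agg=15, hit=False, k=5
  agg=21, hit=False, k=6
  agg=28, hit=True, k=7

Final answer: True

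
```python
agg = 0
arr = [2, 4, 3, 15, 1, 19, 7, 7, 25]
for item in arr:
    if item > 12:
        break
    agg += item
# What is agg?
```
Trace:
  agg=0
  agg=2, item=2
  agg=6, item=4
  agg=9, item=3
  agg=9, item=15

Final answer: 9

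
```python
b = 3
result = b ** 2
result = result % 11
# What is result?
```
Trace:
  b=3
  b=3, result=9
  b=3, result=9

Final answer: 9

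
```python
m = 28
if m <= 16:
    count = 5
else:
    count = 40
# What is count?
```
Trace:
  m=28
  m=28, count=40

Final answer: 40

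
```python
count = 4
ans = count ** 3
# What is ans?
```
Trace:
  count=4
  count=4, ans=64

Final answer: 64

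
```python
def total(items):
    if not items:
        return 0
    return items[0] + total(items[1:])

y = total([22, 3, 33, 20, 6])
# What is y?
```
Call trace:
total(items=[22, 3, 33, 20, 6])
  total(items=[3, 33, 20, 6])
    total(items=[33, 20, 6])
      total(items=[20, 6])
        total(items=[6])
          total(items=[])
          -> return 0
        -> return 6
      -> return 26
    -> return 59
  -> return 62
-> return 84

Final answer: 84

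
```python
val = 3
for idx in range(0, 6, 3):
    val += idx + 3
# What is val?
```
Trace:
  val=3
  val=6, idx=0
  val=12, idx=3

Final answer: 12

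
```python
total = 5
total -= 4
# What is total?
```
Trace:
  total=5
  total=1

Final answer: 1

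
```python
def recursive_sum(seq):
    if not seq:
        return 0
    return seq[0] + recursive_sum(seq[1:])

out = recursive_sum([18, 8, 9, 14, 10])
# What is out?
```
Call trace:
recursive_sum(seq=[18, 8, 9, 14, 10])
  recursive_sum(seq=[8, 9, 14, 10])
    recursive_sum(seq=[9, 14, 10])
      recursive_sum(seq=[14, 10])
        recursive_sum(seq=[10])
          recursive_sum(seq=[])
          -> return 0
        -> return 10
      -> return 24
    -> return 33
  -> return 41
-> return 59

Final answer: 59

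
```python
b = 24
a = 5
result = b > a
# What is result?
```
Trace:
  b=24
  b=24, a=5
  b=24, a=5, result=True

Final answer: True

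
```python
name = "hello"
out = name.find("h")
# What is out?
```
Trace:
  name='hello'
  name='hello', out=0

Final answer: 0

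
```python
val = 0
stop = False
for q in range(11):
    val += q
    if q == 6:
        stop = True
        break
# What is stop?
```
Trace:
  val=0
  val=0, stop=False
  val=0, stop=False, q=0
  val=1, stop=False, q=1
  val=3, stop=False, q=2
  val=6, stop=False, q=3
  val=10, stop=False, q=4
  val=15, stop=False, q=5
  val=21, stop=True, q=6

Final answer: True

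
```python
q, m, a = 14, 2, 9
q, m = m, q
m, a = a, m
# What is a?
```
Trace:
  q=14, m=2, a=9
  q=2, m=14, a=9
  q=2, m=9, a=14

Final answer: 14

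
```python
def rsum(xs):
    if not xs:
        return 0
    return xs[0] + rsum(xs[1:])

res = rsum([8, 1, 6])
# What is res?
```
Call trace:
rsum(xs=[8, 1, 6])
  rsum(xs=[1, 6])
    rsum(xs=[6])
      rsum(xs=[])
      -> return 0
    -> return 6
  -> return 7
-> return 15

Final answer: 15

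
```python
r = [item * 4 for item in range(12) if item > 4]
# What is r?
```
Trace:
  item=0
  item=1
  item=2
  item=3
  item=4
  item=5
  item=6
  item=7
  item=8
  item=9
  item=10
  item=11
  r=[20, 24, 28, 32, 36, 40, 44]

Final answer: [20, 24, 28, 32, 36, 40, 44]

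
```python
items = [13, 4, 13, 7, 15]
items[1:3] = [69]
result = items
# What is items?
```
Trace:
  items=[13, 4, 13, 7, 15]
  items=[13, 69, 7, 15]
  items=[13, 69, 7, 15], result=[13, 69, 7, 15]

Final answer: [13, 69, 7, 15]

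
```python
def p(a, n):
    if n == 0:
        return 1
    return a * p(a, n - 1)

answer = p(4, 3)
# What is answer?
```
Call trace:
p(a=4, n=3)
  p(a=4, n=2)
    p(a=4, n=1)
      p(a=4, n=0)
      -> return 1
    -> return 4
  -> return 16
-> return 64

Final answer: 64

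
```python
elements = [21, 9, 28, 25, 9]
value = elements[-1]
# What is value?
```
Trace:
  elements=[21, 9, 28, 25, 9]
  elements=[21, 9, 28, 25, 9], value=9

Final answer: 9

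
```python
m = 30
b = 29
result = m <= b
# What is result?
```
Trace:
  m=30
  m=30, b=29
  m=30, b=29, result=False

Final answer: False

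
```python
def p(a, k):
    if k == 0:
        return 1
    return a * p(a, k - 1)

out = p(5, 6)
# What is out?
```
Call trace:
p(a=5, k=6)
  p(a=5, k=5)
    p(a=5, k=4)
      p(a=5, k=3)
        p(a=5, k=2)
          p(a=5, k=1)
            p(a=5, k=0)
            -> return 1
          -> return 5
        -> return 25
      -> return 125
    -> return 625
  -> return 3125
-> return 15625

Final answer: 15625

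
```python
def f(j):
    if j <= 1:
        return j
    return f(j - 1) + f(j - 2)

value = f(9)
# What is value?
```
Call trace (a repeated sub-call is expanded the first time; later identical calls just restate its return value):
f(j=9)
  f(j=8)
    f(j=7)
      f(j=6)
        f(j=5)
          f(j=4)
            f(j=3)
              f(j=2)
                f(j=1)
                -> return 1
                f(j=0)
                -> return 0
              -> return 1
              f(j=1)
              -> return 1
            -> return 2
            f(j=2) -> return 1  (same call as traced above)
          -> return 3
          f(j=3) -> return 2  (same call as traced above)
        -> return 5
        f(j=4) -> return 3  (same call as traced above)
      -> return 8
      f(j=5) -> return 5  (same call as traced above)
    -> return 13
    f(j=6) -> return 8  (same call as traced above)
  -> return 21
  f(j=7) -> return 13  (same call as traced above)
-> return 34

Final answer: 34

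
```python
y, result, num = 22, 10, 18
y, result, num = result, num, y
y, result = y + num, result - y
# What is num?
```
Trace:
  y=22, result=10, num=18
  y=10, result=18, num=22
  y=32, result=8, num=22

Final answer: 22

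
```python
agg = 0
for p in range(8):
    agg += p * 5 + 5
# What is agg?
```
Trace:
  agg=0
  agg=5, p=0
  agg=15, p=1
  agg=30, p=2
  agg=50, p=3
  agg=75, p=4
  agg=105, p=5
  agg=140, p=6
  agg=180, p=7

Final answer: 180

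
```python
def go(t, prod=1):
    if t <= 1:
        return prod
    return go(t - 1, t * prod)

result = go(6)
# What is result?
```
Call trace:
go(t=6, prod=1)
  go(t=5, prod=6)
    go(t=4, prod=30)
      go(t=3, prod=120)
        go(t=2, prod=360)
          go(t=1, prod=720)
          -> return 720
        -> return 720
      -> return 720
    -> return 720
  -> return 720
-> return 720

Final answer: 720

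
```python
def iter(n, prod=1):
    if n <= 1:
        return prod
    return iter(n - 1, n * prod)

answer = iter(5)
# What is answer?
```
Call trace:
iter(n=5, prod=1)
  iter(n=4, prod=5)
    iter(n=3, prod=20)
      iter(n=2, prod=60)
        iter(n=1, prod=120)
        -> return 120
      -> return 120
    -> return 120
  -> return 120
-> return 120

Final answer: 120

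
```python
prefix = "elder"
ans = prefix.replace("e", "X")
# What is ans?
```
Trace:
  prefix='elder'
  prefix='elder', ans='XldXr'

Final answer: 'XldXr'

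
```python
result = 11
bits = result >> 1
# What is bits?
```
Trace:
  result=11
  result=11, bits=5

Final answer: 5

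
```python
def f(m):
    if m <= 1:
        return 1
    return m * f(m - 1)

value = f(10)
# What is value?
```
Call trace:
f(m=10)
  f(m=9)
    f(m=8)
      f(m=7)
        f(m=6)
          f(m=5)
            f(m=4)
              f(m=3)
                f(m=2)
                  f(m=1)
                  -> return 1
                -> return 2
              -> return 6
            -> return 24
          -> return 120
        -> return 720
      -> return 5040
    -> return 40320
  -> return 362880
-> return 3628800

Final answer: 3628800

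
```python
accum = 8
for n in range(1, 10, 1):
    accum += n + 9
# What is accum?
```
Trace:
  accum=8
  accum=18, n=1
  accum=29, n=2
  accum=41, n=3
  accum=54, n=4
  accum=68, n=5
  accum=83, n=6
  accum=99, n=7
  accum=116, n=8
  accum=134, n=9

Final answer: 134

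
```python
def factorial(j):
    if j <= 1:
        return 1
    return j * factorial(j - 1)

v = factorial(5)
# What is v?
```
Call trace:
factorial(j=5)
  factorial(j=4)
    factorial(j=3)
      factorial(j=2)
        factorial(j=1)
        -> return 1
      -> return 2
    -> return 6
  -> return 24
-> return 120

Final answer: 120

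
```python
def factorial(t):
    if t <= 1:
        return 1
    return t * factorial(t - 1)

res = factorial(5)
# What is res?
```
Call trace:
factorial(t=5)
  factorial(t=4)
    factorial(t=3)
      factorial(t=2)
        factorial(t=1)
        -> return 1
      -> return 2
    -> return 6
  -> return 24
-> return 120

Final answer: 120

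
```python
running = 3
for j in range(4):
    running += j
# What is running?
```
Trace:
  running=3
  running=3, j=0
  running=4, j=1
  running=6, j=2
  running=9, j=3

Final answer: 9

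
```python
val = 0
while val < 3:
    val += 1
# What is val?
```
Trace:
  val=0
  val=1
  val=2
  val=3

Final answer: 3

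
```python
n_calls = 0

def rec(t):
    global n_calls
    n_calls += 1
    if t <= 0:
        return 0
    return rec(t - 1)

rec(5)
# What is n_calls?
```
Call trace:
rec(t=5)
  rec(t=4)
    rec(t=3)
      rec(t=2)
        rec(t=1)
          rec(t=0)
          -> return 0
        -> return 0
      -> return 0
    -> return 0
  -> return 0
-> return 0

n_calls is incremented once per call. rec is entered once for each t = 5, 4, 3, 2, 1, 0 (the t <= 0 call returns without recursing), i.e. 5 + 1 calls.
n_calls = 6

Final answer: 6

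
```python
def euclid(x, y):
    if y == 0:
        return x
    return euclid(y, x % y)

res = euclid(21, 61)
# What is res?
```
Call trace:
euclid(x=21, y=61)
  euclid(x=61, y=21)
    euclid(x=21, y=19)
      euclid(x=19, y=2)
        euclid(x=2, y=1)
          euclid(x=1, y=0)
          -> return 1
        -> return 1
      -> return 1
    -> return 1
  -> return 1
-> return 1

Final answer: 1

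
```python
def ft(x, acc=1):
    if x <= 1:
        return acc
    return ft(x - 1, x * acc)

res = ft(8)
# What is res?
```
Call trace:
ft(x=8, acc=1)
  ft(x=7, acc=8)
    ft(x=6, acc=56)
      ft(x=5, acc=336)
        ft(x=4, acc=1680)
          ft(x=3, acc=6720)
            ft(x=2, acc=20160)
              ft(x=1, acc=40320)
              -> return 40320
            -> return 40320
          -> return 40320
        -> return 40320
      -> return 40320
    -> return 40320
  -> return 40320
-> return 40320

Final answer: 40320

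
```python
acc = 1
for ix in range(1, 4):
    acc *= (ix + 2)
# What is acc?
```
Trace:
  acc=1
  acc=3, ix=1
  acc=12, ix=2
  acc=60, ix=3

Final answer: 60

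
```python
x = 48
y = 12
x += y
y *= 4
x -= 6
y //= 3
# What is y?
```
Trace:
  x=48
  x=48, y=12
  x=60, y=12
  x=60, y=48
  x=54, y=48
  x=54, y=16

Final answer: 16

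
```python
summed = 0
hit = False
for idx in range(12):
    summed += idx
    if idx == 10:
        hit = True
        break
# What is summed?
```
Trace:
  summed=0
  summed=0, hit=False
  summed=0, hit=False, idx=0
  summed=1, hit=False, idx=1
  summed=3, hit=False, idx=2
  summed=6, hit=False, idx=3
  summed=10, hit=False, idx=4
  summed=15, hit=False, idx=5
  summed=21, hit=False, idx=6
  summed=28, hit=False, idx=7
  summed=36, hit=False, idx=8
  summed=45, hit=False, idx=9
  summed=55, hit=True, idx=10

Final answer: 55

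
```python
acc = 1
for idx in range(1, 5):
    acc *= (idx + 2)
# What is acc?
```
Trace:
  acc=1
  acc=3, idx=1
  acc=12, idx=2
  acc=60, idx=3
  acc=360, idx=4

Final answer: 360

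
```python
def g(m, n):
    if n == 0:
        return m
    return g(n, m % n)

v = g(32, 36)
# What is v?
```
Call trace:
g(m=32, n=36)
  g(m=36, n=32)
    g(m=32, n=4)
      g(m=4, n=0)
      -> return 4
    -> return 4
  -> return 4
-> return 4

Final answer: 4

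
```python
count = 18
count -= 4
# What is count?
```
Trace:
  count=18
  count=14

Final answer: 14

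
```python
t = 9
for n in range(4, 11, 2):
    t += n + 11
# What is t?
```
Trace:
  t=9
  t=24, n=4
  t=41, n=6
  t=60, n=8
  t=81, n=10

Final answer: 81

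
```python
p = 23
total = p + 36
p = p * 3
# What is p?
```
Trace:
  p=23
  p=23, total=59
  p=69, total=59

Final answer: 69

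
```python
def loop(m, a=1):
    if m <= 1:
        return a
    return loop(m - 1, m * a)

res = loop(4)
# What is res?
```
Call trace:
loop(m=4, a=1)
  loop(m=3, a=4)
    loop(m=2, a=12)
      loop(m=1, a=24)
      -> return 24
    -> return 24
  -> return 24
-> return 24

Final answer: 24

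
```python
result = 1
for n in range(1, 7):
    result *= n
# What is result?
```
Trace:
  result=1
  result=1, n=1
  result=2, n=2
  result=6, n=3
  result=24, n=4
  result=120, n=5
  result=720, n=6

Final answer: 720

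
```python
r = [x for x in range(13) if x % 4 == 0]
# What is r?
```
Trace:
  x=0
  x=1
  x=2
  x=3
  x=4
  x=5
  x=6
  x=7
  x=8
  x=9
  x=10
  x=11
  x=12
  r=[0, 4, 8, 12]

Final answer: [0, 4, 8, 12]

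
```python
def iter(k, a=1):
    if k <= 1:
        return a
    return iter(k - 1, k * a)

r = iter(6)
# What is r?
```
Call trace:
iter(k=6, a=1)
  iter(k=5, a=6)
    iter(k=4, a=30)
      iter(k=3, a=120)
        iter(k=2, a=360)
          iter(k=1, a=720)
          -> return 720
        -> return 720
      -> return 720
    -> return 720
  -> return 720
-> return 720

Final answer: 720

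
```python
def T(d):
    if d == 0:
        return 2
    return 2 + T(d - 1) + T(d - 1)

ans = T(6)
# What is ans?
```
Call trace (a repeated sub-call is expanded the first time; later identical calls just restate its return value):
T(d=6)
  T(d=5)
    T(d=4)
      T(d=3)
        T(d=2)
          T(d=1)
            T(d=0)
            -> return 2
            T(d=0)
            -> return 2
          -> return 6
          T(d=1) -> return 6  (same call as traced above)
        -> return 14
        T(d=2) -> return 14  (same call as traced above)
      -> return 30
      T(d=3) -> return 30  (same call as traced above)
    -> return 62
    T(d=4) -> return 62  (same call as traced above)
  -> return 126
  T(d=5) -> return 126  (same call as traced above)
-> return 254

Final answer: 254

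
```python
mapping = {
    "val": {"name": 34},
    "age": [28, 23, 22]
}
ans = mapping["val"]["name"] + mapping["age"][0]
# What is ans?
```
Trace:
  mapping={'val': {'name': 34}, 'age': [28, 23, 22]}
  mapping={'val': {'name': 34}, 'age': [28, 23, 22]}, ans=62

Final answer: 62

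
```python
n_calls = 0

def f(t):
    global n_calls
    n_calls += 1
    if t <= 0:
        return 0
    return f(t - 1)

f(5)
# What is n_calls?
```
Call trace:
f(t=5)
  f(t=4)
    f(t=3)
      f(t=2)
        f(t=1)
          f(t=0)
          -> return 0
        -> return 0
      -> return 0
    -> return 0
  -> return 0
-> return 0

n_calls is incremented once per call. f is entered once for each t = 5, 4, 3, 2, 1, 0 (the t <= 0 call returns without recursing), i.e. 5 + 1 calls.
n_calls = 6

Final answer: 6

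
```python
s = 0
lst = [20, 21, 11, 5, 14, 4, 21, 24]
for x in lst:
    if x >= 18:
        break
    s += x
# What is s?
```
Trace:
  s=0
  s=0, x=20

Final answer: 0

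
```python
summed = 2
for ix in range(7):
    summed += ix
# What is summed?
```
Trace:
  summed=2
  summed=2, ix=0
  summed=3, ix=1
  summed=5, ix=2
  summed=8, ix=3
  summed=12, ix=4
  summed=17, ix=5
  summed=23, ix=6

Final answer: 23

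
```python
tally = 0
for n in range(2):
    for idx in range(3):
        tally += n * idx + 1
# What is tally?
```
Trace:
  tally=0
  tally=1, n=0, idx=0
  tally=2, n=0, idx=1
  tally=3, n=0, idx=2
  tally=4, n=1, idx=0
  tally=6, n=1, idx=1
  tally=9, n=1, idx=2

Final answer: 9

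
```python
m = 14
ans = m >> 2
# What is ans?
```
Trace:
  m=14
  m=14, ans=3

Final answer: 3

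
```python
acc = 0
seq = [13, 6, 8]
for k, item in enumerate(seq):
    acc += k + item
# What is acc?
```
Trace:
  acc=0
  acc=13, k=0, item=13
  acc=20, k=1, item=6
  acc=30, k=2, item=8

Final answer: 30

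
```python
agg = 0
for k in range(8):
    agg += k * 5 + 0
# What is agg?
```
Trace:
  agg=0
  agg=0, k=0
  agg=5, k=1
  agg=15, k=2
  agg=30, k=3
  agg=50, k=4
  agg=75, k=5
  agg=105, k=6
  agg=140, k=7

Final answer: 140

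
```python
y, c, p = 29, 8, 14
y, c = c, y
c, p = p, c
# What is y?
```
Trace:
  y=29, c=8, p=14
  y=8, c=29, p=14
  y=8, c=14, p=29

Final answer: 8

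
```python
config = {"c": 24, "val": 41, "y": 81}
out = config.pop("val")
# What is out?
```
Trace:
  config={'c': 24, 'val': 41, 'y': 81}
  config={'c': 24, 'y': 81}, out=41

Final answer: 41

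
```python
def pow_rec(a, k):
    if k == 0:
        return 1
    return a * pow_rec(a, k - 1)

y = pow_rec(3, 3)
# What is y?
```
Call trace:
pow_rec(a=3, k=3)
  pow_rec(a=3, k=2)
    pow_rec(a=3, k=1)
      pow_rec(a=3, k=0)
      -> return 1
    -> return 3
  -> return 9
-> return 27

Final answer: 27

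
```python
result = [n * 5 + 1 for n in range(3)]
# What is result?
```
Trace:
  n=0
  n=1
  n=2
  result=[1, 6, 11]

Final answer: [1, 6, 11]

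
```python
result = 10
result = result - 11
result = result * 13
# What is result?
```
Trace:
  result=10
  result=-1
  result=-13

Final answer: -13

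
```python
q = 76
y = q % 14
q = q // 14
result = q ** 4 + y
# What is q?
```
Trace:
  q=76
  q=76, y=6
  q=5, y=6
  q=5, y=6, result=631

Final answer: 5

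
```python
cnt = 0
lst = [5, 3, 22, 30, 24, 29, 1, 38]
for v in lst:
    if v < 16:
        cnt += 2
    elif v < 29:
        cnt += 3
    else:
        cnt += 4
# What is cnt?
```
Trace:
  cnt=0
  cnt=2, v=5
  cnt=4, v=3
  cnt=7, v=22
  cnt=11, v=30
  cnt=14, v=24
  cnt=18, v=29
  cnt=20, v=1
  cnt=24, v=38

Final answer: 24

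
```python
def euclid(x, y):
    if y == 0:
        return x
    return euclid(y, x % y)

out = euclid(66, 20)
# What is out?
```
Call trace:
euclid(x=66, y=20)
  euclid(x=20, y=6)
    euclid(x=6, y=2)
      euclid(x=2, y=0)
      -> return 2
    -> return 2
  -> return 2
-> return 2

Final answer: 2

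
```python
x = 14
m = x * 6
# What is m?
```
Trace:
  x=14
  x=14, m=84

Final answer: 84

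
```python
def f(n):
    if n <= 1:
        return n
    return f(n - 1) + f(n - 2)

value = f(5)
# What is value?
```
Call trace (a repeated sub-call is expanded the first time; later identical calls just restate its return value):
f(n=5)
  f(n=4)
    f(n=3)
      f(n=2)
        f(n=1)
        -> return 1
        f(n=0)
        -> return 0
      -> return 1
      f(n=1)
      -> return 1
    -> return 2
    f(n=2) -> return 1  (same call as traced above)
  -> return 3
  f(n=3) -> return 2  (same call as traced above)
-> return 5

Final answer: 5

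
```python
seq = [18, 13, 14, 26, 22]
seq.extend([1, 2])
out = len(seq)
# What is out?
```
Trace:
  seq=[18, 13, 14, 26, 22]
  seq=[18, 13, 14, 26, 22, 1, 2]
  seq=[18, 13, 14, 26, 22, 1, 2], out=7

Final answer: 7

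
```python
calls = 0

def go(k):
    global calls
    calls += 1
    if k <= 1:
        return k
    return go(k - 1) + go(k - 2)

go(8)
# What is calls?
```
Call trace (a repeated sub-call is expanded the first time; later identical calls just restate its return value):
go(k=8)
  go(k=7)
    go(k=6)
      go(k=5)
        go(k=4)
          go(k=3)
            go(k=2)
              go(k=1)
              -> return 1
              go(k=0)
              -> return 0
            -> return 1
            go(k=1)
            -> return 1
          -> return 2
          go(k=2) -> return 1  (same call as traced above)
        -> return 3
        go(k=3) -> return 2  (same call as traced above)
      -> return 5
      go(k=4) -> return 3  (same call as traced above)
    -> return 8
    go(k=5) -> return 5  (same call as traced above)
  -> return 13
  go(k=6) -> return 8  (same call as traced above)
-> return 21

calls is incremented once per call, so count the calls in each subtree. Let C(k) = number of calls made by go(k).
C(0) = C(1) = 1 (base case, no recursion); C(k) = 1 + C(k - 1) + C(k - 2) otherwise.
C(2) = 1 + C(1) + C(0) = 1 + 1 + 1 = 3
C(3) = 1 + C(2) + C(1) = 1 + 3 + 1 = 5
C(4) = 1 + C(3) + C(2) = 1 + 5 + 3 = 9
C(5) = 1 + C(4) + C(3) = 1 + 9 + 5 = 15
C(6) = 1 + C(5) + C(4) = 1 + 15 + 9 = 25
C(7) = 1 + C(6) + C(5) = 1 + 25 + 15 = 41
C(8) = 1 + C(7) + C(6) = 1 + 41 + 25 = 67
calls = C(8) = 67

Final answer: 67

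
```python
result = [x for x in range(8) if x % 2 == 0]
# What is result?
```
Trace:
  x=0
  x=1
  x=2
  x=3
  x=4
  x=5
  x=6
  x=7
  result=[0, 2, 4, 6]

Final answer: [0, 2, 4, 6]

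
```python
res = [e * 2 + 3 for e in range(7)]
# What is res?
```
Trace:
  e=0
  e=1
  e=2
  e=3
  e=4
  e=5
  e=6
  res=[3, 5, 7, 9, 11, 13, 15]

Final answer: [3, 5, 7, 9, 11, 13, 15]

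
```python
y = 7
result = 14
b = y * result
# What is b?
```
Trace:
  y=7
  y=7, result=14
  y=7, result=14, b=98

Final answer: 98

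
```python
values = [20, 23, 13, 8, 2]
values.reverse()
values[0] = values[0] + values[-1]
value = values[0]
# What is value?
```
Trace:
  values=[20, 23, 13, 8, 2]
  values=[2, 8, 13, 23, 20]
  values=[22, 8, 13, 23, 20]
  values=[22, 8, 13, 23, 20], value=22

Final answer: 22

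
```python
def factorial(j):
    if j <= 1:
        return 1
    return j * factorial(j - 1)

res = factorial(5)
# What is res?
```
Call trace:
factorial(j=5)
  factorial(j=4)
    factorial(j=3)
      factorial(j=2)
        factorial(j=1)
        -> return 1
      -> return 2
    -> return 6
  -> return 24
-> return 120

Final answer: 120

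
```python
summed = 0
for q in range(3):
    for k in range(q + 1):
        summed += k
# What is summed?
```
Trace:
  summed=0
  summed=0, q=0, k=0
  summed=0, q=1, k=0
  summed=1, q=1, k=1
  summed=1, q=2, k=0
  summed=2, q=2, k=1
  summed=4, q=2, k=2

Final answer: 4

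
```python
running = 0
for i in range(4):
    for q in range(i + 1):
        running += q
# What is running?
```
Trace:
  running=0
  running=0, i=0, q=0
  running=0, i=1, q=0
  running=1, i=1, q=1
  running=1, i=2, q=0
  running=2, i=2, q=1
  running=4, i=2, q=2
  running=4, i=3, q=0
  running=5, i=3, q=1
  running=7, i=3, q=2
  running=10, i=3, q=3

Final answer: 10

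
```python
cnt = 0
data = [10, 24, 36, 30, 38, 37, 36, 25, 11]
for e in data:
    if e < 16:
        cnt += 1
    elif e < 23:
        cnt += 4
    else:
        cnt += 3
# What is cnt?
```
Trace:
  cnt=0
  cnt=1, e=10
  cnt=4, e=24
  cnt=7, e=36
  cnt=10, e=30
  cnt=13, e=38
  cnt=16, e=37
  cnt=19, e=36
  cnt=22, e=25
  cnt=23, e=11

Final answer: 23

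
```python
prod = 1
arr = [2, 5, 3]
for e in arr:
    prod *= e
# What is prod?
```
Trace:
  prod=1
  prod=2, e=2
  prod=10, e=5
  prod=30, e=3

Final answer: 30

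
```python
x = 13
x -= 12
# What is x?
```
Trace:
  x=13
  x=1

Final answer: 1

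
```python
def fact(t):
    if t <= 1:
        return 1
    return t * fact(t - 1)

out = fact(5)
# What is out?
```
Call trace:
fact(t=5)
  fact(t=4)
    fact(t=3)
      fact(t=2)
        fact(t=1)
        -> return 1
      -> return 2
    -> return 6
  -> return 24
-> return 120

Final answer: 120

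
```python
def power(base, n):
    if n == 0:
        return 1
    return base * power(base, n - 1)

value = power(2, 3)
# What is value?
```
Call trace:
power(base=2, n=3)
  power(base=2, n=2)
    power(base=2, n=1)
      power(base=2, n=0)
      -> return 1
    -> return 2
  -> return 4
-> return 8

Final answer: 8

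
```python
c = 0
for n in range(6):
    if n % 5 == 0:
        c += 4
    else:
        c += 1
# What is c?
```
Trace:
  c=0
  c=4, n=0
  c=5, n=1
  c=6, n=2
  c=7, n=3
  c=8, n=4
  c=12, n=5

Final answer: 12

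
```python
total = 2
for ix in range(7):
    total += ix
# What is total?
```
Trace:
  total=2
  total=2, ix=0
  total=3, ix=1
  total=5, ix=2
  total=8, ix=3
  total=12, ix=4
  total=17, ix=5
  total=23, ix=6

Final answer: 23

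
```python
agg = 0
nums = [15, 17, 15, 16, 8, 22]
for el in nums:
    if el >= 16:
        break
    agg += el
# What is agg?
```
Trace:
  agg=0
  agg=15, el=15
  agg=15, el=17

Final answer: 15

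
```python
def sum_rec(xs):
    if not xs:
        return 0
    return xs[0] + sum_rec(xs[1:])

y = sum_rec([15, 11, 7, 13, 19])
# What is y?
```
Call trace:
sum_rec(xs=[15, 11, 7, 13, 19])
  sum_rec(xs=[11, 7, 13, 19])
    sum_rec(xs=[7, 13, 19])
      sum_rec(xs=[13, 19])
        sum_rec(xs=[19])
          sum_rec(xs=[])
          -> return 0
        -> return 19
      -> return 32
    -> return 39
  -> return 50
-> return 65

Final answer: 65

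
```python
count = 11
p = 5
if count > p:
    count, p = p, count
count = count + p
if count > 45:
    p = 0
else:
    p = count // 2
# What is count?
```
Trace:
  count=11
  count=11, p=5
  count=5, p=11
  count=16, p=11
  count=16, p=8

Final answer: 16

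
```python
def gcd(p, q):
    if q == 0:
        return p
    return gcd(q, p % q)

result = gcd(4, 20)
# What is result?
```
Call trace:
gcd(p=4, q=20)
  gcd(p=20, q=4)
    gcd(p=4, q=0)
    -> return 4
  -> return 4
-> return 4

Final answer: 4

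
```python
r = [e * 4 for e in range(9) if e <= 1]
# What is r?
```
Trace:
  e=0
  e=1
  e=2
  e=3
  e=4
  e=5
  e=6
  e=7
  e=8
  r=[0, 4]

Final answer: [0, 4]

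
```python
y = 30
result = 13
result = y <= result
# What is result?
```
Trace:
  y=30
  y=30, result=13
  y=30, result=False

Final answer: False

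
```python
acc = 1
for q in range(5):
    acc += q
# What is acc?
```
Trace:
  acc=1
  acc=1, q=0
  acc=2, q=1
  acc=4, q=2
  acc=7, q=3
  acc=11, q=4

Final answer: 11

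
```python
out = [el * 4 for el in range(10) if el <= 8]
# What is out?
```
Trace:
  el=0
  el=1
  el=2
  el=3
  el=4
  el=5
  el=6
  el=7
  el=8
  el=9
  out=[0, 4, 8, 12, 16, 20, 24, 28, 32]

Final answer: [0, 4, 8, 12, 16, 20, 24, 28, 32]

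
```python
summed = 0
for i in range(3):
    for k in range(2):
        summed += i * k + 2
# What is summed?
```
Trace:
  summed=0
  summed=2, i=0, k=0
  summed=4, i=0, k=1
  summed=6, i=1, k=0
  summed=9, i=1, k=1
  summed=11, i=2, k=0
  summed=15, i=2, k=1

Final answer: 15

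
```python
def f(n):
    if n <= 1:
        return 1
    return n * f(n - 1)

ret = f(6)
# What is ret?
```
Call trace:
f(n=6)
  f(n=5)
    f(n=4)
      f(n=3)
        f(n=2)
          f(n=1)
          -> return 1
        -> return 2
      -> return 6
    -> return 24
  -> return 120
-> return 720

Final answer: 720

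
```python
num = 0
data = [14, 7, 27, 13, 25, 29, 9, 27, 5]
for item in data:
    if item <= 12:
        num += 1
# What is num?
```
Trace:
  num=0
  num=0, item=14
  num=1, item=7
  num=1, item=27
  num=1, item=13
  num=1, item=25
  num=1, item=29
  num=2, item=9
  num=2, item=27
  num=3, item=5

Final answer: 3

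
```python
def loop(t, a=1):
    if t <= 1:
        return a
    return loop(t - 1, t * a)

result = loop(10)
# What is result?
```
Call trace:
loop(t=10, a=1)
  loop(t=9, a=10)
    loop(t=8, a=90)
      loop(t=7, a=720)
        loop(t=6, a=5040)
          loop(t=5, a=30240)
            loop(t=4, a=151200)
              loop(t=3, a=604800)
                loop(t=2, a=1814400)
                  loop(t=1, a=3628800)
                  -> return 3628800
                -> return 3628800
              -> return 3628800
            -> return 3628800
          -> return 3628800
        -> return 3628800
      -> return 3628800
    -> return 3628800
  -> return 3628800
-> return 3628800

Final answer: 3628800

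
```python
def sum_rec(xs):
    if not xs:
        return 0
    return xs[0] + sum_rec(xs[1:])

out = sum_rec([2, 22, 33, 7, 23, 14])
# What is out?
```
Call trace:
sum_rec(xs=[2, 22, 33, 7, 23, 14])
  sum_rec(xs=[22, 33, 7, 23, 14])
    sum_rec(xs=[33, 7, 23, 14])
      sum_rec(xs=[7, 23, 14])
        sum_rec(xs=[23, 14])
          sum_rec(xs=[14])
            sum_rec(xs=[])
            -> return 0
          -> return 14
        -> return 37
      -> return 44
    -> return 77
  -> return 99
-> return 101

Final answer: 101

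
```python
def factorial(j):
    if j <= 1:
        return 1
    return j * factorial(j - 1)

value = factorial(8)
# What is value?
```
Call trace:
factorial(j=8)
  factorial(j=7)
    factorial(j=6)
      factorial(j=5)
        factorial(j=4)
          factorial(j=3)
            factorial(j=2)
              factorial(j=1)
              -> return 1
            -> return 2
          -> return 6
        -> return 24
      -> return 120
    -> return 720
  -> return 5040
-> return 40320

Final answer: 40320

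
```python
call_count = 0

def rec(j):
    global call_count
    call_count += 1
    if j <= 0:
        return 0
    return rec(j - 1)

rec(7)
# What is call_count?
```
Call trace:
rec(j=7)
  rec(j=6)
    rec(j=5)
      rec(j=4)
        rec(j=3)
          rec(j=2)
            rec(j=1)
              rec(j=0)
              -> return 0
            -> return 0
          -> return 0
        -> return 0
      -> return 0
    -> return 0
  -> return 0
-> return 0

call_count is incremented once per call. rec is entered once for each j = 7, 6, 5, 4, 3, 2, 1, 0 (the j <= 0 call returns without recursing), i.e. 7 + 1 calls.
call_count = 8

Final answer: 8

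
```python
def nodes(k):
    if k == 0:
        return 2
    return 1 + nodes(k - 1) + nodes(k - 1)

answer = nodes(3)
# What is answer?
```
Call trace (a repeated sub-call is expanded the first time; later identical calls just restate its return value):
nodes(k=3)
  nodes(k=2)
    nodes(k=1)
      nodes(k=0)
      -> return 2
      nodes(k=0)
      -> return 2
    -> return 5
    nodes(k=1) -> return 5  (same call as traced above)
  -> return 11
  nodes(k=2) -> return 11  (same call as traced above)
-> return 23

Final answer: 23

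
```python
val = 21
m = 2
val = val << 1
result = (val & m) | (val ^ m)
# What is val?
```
Trace:
  val=21
  val=21, m=2
  val=42, m=2
  val=42, m=2, result=42

Final answer: 42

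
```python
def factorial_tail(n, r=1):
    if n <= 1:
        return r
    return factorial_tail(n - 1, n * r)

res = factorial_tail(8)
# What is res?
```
Call trace:
factorial_tail(n=8, r=1)
  factorial_tail(n=7, r=8)
    factorial_tail(n=6, r=56)
      factorial_tail(n=5, r=336)
        factorial_tail(n=4, r=1680)
          factorial_tail(n=3, r=6720)
            factorial_tail(n=2, r=20160)
              factorial_tail(n=1, r=40320)
              -> return 40320
            -> return 40320
          -> return 40320
        -> return 40320
      -> return 40320
    -> return 40320
  -> return 40320
-> return 40320

Final answer: 40320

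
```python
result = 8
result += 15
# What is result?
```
Trace:
  result=8
  result=23

Final answer: 23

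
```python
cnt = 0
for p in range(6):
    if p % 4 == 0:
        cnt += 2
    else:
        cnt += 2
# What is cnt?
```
Trace:
  cnt=0
  cnt=2, p=0
  cnt=4, p=1
  cnt=6, p=2
  cnt=8, p=3
  cnt=10, p=4
  cnt=12, p=5

Final answer: 12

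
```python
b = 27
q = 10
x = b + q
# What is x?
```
Trace:
  b=27
  b=27, q=10
  b=27, q=10, x=37

Final answer: 37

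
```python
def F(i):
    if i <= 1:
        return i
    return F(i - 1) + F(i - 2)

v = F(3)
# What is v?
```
Call trace:
F(i=3)
  F(i=2)
    F(i=1)
    -> return 1
    F(i=0)
    -> return 0
  -> return 1
  F(i=1)
  -> return 1
-> return 2

Final answer: 2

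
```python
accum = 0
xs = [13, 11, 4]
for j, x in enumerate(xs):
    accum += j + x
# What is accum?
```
Trace:
  accum=0
  accum=13, j=0, x=13
  accum=25, j=1, x=11
  accum=31, j=2, x=4

Final answer: 31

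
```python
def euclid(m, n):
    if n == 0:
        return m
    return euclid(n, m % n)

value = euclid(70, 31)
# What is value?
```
Call trace:
euclid(m=70, n=31)
  euclid(m=31, n=8)
    euclid(m=8, n=7)
      euclid(m=7, n=1)
        euclid(m=1, n=0)
        -> return 1
      -> return 1
    -> return 1
  -> return 1
-> return 1

Final answer: 1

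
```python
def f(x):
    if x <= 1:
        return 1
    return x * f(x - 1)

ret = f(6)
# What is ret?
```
Call trace:
f(x=6)
  f(x=5)
    f(x=4)
      f(x=3)
        f(x=2)
          f(x=1)
          -> return 1
        -> return 2
      -> return 6
    -> return 24
  -> return 120
-> return 720

Final answer: 720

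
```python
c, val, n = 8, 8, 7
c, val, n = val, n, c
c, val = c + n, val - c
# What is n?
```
Trace:
  c=8, val=8, n=7
  c=8, val=7, n=8
  c=16, val=-1, n=8

Final answer: 8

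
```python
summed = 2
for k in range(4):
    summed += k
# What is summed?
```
Trace:
  summed=2
  summed=2, k=0
  summed=3, k=1
  summed=5, k=2
  summed=8, k=3

Final answer: 8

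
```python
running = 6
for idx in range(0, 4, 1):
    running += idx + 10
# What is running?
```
Trace:
  running=6
  running=16, idx=0
  running=27, idx=1
  running=39, idx=2
  running=52, idx=3

Final answer: 52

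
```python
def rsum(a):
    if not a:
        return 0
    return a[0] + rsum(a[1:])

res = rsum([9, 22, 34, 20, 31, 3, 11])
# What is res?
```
Call trace:
rsum(a=[9, 22, 34, 20, 31, 3, 11])
  rsum(a=[22, 34, 20, 31, 3, 11])
    rsum(a=[34, 20, 31, 3, 11])
      rsum(a=[20, 31, 3, 11])
        rsum(a=[31, 3, 11])
          rsum(a=[3, 11])
            rsum(a=[11])
              rsum(a=[])
              -> return 0
            -> return 11
          -> return 14
        -> return 45
      -> return 65
    -> return 99
  -> return 121
-> return 130

Final answer: 130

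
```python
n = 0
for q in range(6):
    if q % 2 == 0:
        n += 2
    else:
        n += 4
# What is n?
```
Trace:
  n=0
  n=2, q=0
  n=6, q=1
  n=8, q=2
  n=12, q=3
  n=14, q=4
  n=18, q=5

Final answer: 18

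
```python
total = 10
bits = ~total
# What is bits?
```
Trace:
  total=10
  total=10, bits=-11

Final answer: -11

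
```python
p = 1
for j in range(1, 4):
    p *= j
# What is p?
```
Trace:
  p=1
  p=1, j=1
  p=2, j=2
  p=6, j=3

Final answer: 6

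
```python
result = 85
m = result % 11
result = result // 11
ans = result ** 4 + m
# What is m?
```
Trace:
  result=85
  result=85, m=8
  result=7, m=8
  result=7, m=8, ans=2409

Final answer: 8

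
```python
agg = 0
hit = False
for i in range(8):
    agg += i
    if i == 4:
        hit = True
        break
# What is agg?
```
Trace:
  agg=0
  agg=0, hit=False
  agg=0, hit=False, i=0
  agg=1, hit=False, i=1
  agg=3, hit=False, i=2
  agg=6, hit=False, i=3
  agg=10, hit=True, i=4

Final answer: 10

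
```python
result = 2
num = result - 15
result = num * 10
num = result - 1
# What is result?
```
Trace:
  result=2
  result=2, num=-13
  result=-130, num=-13
  result=-130, num=-131

Final answer: -130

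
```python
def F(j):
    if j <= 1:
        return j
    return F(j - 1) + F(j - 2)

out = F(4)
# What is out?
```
Call trace (a repeated sub-call is expanded the first time; later identical calls just restate its return value):
F(j=4)
  F(j=3)
    F(j=2)
      F(j=1)
      -> return 1
      F(j=0)
      -> return 0
    -> return 1
    F(j=1)
    -> return 1
  -> return 2
  F(j=2) -> return 1  (same call as traced above)
-> return 3

Final answer: 3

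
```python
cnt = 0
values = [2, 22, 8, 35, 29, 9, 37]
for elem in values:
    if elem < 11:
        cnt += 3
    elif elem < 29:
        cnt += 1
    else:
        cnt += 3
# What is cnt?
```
Trace:
  cnt=0
  cnt=3, elem=2
  cnt=4, elem=22
  cnt=7, elem=8
  cnt=10, elem=35
  cnt=13, elem=29
  cnt=16, elem=9
  cnt=19, elem=37

Final answer: 19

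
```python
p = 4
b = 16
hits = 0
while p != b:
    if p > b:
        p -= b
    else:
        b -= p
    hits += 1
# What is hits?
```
Trace:
  p=4
  p=4, b=16
  p=4, b=16, hits=0
  p=4, b=12, hits=1
  p=4, b=8, hits=2
  p=4, b=4, hits=3

Final answer: 3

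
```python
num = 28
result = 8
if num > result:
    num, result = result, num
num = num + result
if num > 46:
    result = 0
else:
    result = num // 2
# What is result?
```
Trace:
  num=28
  num=28, result=8
  num=8, result=28
  num=36, result=28
  num=36, result=18

Final answer: 18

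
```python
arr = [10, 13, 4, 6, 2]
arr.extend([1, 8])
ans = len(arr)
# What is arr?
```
Trace:
  arr=[10, 13, 4, 6, 2]
  arr=[10, 13, 4, 6, 2, 1, 8]
  arr=[10, 13, 4, 6, 2, 1, 8], ans=7

Final answer: [10, 13, 4, 6, 2, 1, 8]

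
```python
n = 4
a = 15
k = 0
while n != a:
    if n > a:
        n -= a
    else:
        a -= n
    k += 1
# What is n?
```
Trace:
  n=4
  n=4, a=15
  n=4, a=15, k=0
  n=4, a=11, k=1
  n=4, a=7, k=2
  n=4, a=3, k=3
  n=1, a=3, k=4
  n=1, a=2, k=5
  n=1, a=1, k=6

Final answer: 1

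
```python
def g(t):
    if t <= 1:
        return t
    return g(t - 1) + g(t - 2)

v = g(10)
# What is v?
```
Call trace (a repeated sub-call is expanded the first time; later identical calls just restate its return value):
g(t=10)
  g(t=9)
    g(t=8)
      g(t=7)
        g(t=6)
          g(t=5)
            g(t=4)
              g(t=3)
                g(t=2)
                  g(t=1)
                  -> return 1
                  g(t=0)
                  -> return 0
                -> return 1
                g(t=1)
                -> return 1
              -> return 2
              g(t=2) -> return 1  (same call as traced above)
            -> return 3
            g(t=3) -> return 2  (same call as traced above)
          -> return 5
          g(t=4) -> return 3  (same call as traced above)
        -> return 8
        g(t=5) -> return 5  (same call as traced above)
      -> return 13
      g(t=6) -> return 8  (same call as traced above)
    -> return 21
    g(t=7) -> return 13  (same call as traced above)
  -> return 34
  g(t=8) -> return 21  (same call as traced above)
-> return 55

Final answer: 55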